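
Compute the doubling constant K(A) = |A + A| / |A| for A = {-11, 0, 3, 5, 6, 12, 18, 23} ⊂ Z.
K = |A + A| / |A| = 30/8 = 15/4

Enumerate A + A = {a + b : a, b ∈ A}. With |A| = 8, there are |A|^2 = 64 ordered sum pairs; collecting distinct values, A + A = {-22, -11, -8, -6, -5, 0, 1, 3, 5, 6, 7, 8, 9, 10, 11, 12, 15, 17, 18, 21, 23, 24, 26, 28, 29, 30, 35, 36, 41, 46}, so |A + A| = 30. Thus K = 30/8 = 15/4. For comparison, the minimum possible |A + A| over all 8-element sets is 2·8 − 1 = 15 (so min K = 15/8), attained only by arithmetic progressions.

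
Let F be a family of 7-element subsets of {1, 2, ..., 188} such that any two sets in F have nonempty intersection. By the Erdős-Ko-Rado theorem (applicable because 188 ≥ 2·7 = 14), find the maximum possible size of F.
max |F| = C(187, 6) = 54768908194

The Erdős-Ko-Rado theorem states: for n ≥ 2k, an intersecting family of k-subsets of an n-element set has size at most C(n − 1, k − 1), with equality for 'star' families {A ⊆ [n] : |A| = k, i ∈ A} (fix an element i). For n = 188, k = 7: C(187, 6) = 54768908194.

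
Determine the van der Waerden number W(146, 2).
W(146, 2) = 146 + 1 = 147

A 2-term AP is any pair of integers, so a monochromatic 2-AP exists iff some colour is used at least twice. With 146 colours, the colouring i ↦ i on {1, ..., 146} uses each colour once, avoiding any monochromatic pair, so W(146, 2) > 146. For {1, ..., 147}, pigeonhole forces two integers of the same colour, which form a monochromatic 2-AP. Hence W(146, 2) = 147.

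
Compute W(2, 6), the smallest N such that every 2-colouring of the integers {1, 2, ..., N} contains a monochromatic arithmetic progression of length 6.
W(2, 6) = 1132

W(2, 6) = 1132. The lower bound W(2, 6) > 1131 comes from an explicit good 2-colouring of [1, 1131]; the upper bound W(2, 6) ≤ 1132 was verified by exhaustive search over 2-colourings of [1, 1132].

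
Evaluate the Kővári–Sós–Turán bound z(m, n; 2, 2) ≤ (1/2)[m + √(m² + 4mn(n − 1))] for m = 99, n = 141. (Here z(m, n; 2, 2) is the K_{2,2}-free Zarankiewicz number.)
z(99, 141; 2, 2) ≤ (1/2)[99 + √(99² + 4·99·141·140)] = (1/2)[99 + √7826841] = 1448.3246

Kővári–Sós–Turán: let r_1, ..., r_99 be the row sums and z = Σ r_i the total number of 1s. Each pair of columns can share at most one row with both entries 1 (else a 2×2 all-ones block appears), so Σ_i C(r_i, 2) ≤ C(141, 2) = 9870. By convexity Σ_i C(r_i, 2) ≥ 99·C(z/99, 2) = z(z − 99)/(2·99), giving z² − 99z − 99·141·140 ≤ 0 and hence z ≤ (1/2)[99 + √(9801 + 4·1954260)] = (1/2)[99 + √7826841] ≈ (1/2)(99 + 2797.6492) = 1448.3246.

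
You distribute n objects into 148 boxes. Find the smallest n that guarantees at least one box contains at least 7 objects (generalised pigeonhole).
n = (7 − 1)·148 + 1 = 889

By the generalised pigeonhole principle, to guarantee some box contains ≥ r objects we need more than (r − 1) · k objects total. Threshold: n = (r − 1) · k + 1. With r = 7 and k = 148: n = 6 · 148 + 1 = 888 + 1 = 889. For n = 888 = 6 · 148, we can put exactly 6 objects in every box, avoiding 7 in any single one — so 889 is tight.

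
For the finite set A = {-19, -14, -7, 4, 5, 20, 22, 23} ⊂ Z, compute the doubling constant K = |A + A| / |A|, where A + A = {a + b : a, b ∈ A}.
K = |A + A| / |A| = 32/8 = 4

Enumerate A + A = {a + b : a, b ∈ A}. With |A| = 8, there are |A|^2 = 64 ordered sum pairs; collecting distinct values, A + A = {-38, -33, -28, -26, -21, -15, -14, -10, -9, -3, -2, 1, 3, 4, 6, 8, 9, 10, 13, 15, 16, 24, 25, 26, 27, 28, 40, 42, 43, 44, 45, 46}, so |A + A| = 32. Thus K = 32/8 = 4. For comparison, the minimum possible |A + A| over all 8-element sets is 2·8 − 1 = 15 (so min K = 15/8), attained only by arithmetic progressions.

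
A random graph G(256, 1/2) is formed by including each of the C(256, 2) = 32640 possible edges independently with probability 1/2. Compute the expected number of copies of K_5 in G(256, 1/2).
E[# K_5] = C(256, 5) · (1/2)^C(5, 2) = 8809549056 / 2^10 = 34412301/4 = 8603075.25

For each 5-subset S of vertices (there are C(256, 5) = 8809549056 such S), let X_S = 1 if S induces a K_5 (all C(5, 2) = 10 edges present). Then P(X_S = 1) = (1/2)^10 = 1/1024. By linearity of expectation, E[# K_5] = C(256, 5) · (1/2)^10 = 8809549056 / 1024 = 34412301/4 = 8603075.25.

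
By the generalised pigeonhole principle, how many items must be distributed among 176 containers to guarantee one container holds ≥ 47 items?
n = (47 − 1)·176 + 1 = 8097

By the generalised pigeonhole principle, to guarantee some box contains ≥ r objects we need more than (r − 1) · k objects total. Threshold: n = (r − 1) · k + 1. With r = 47 and k = 176: n = 46 · 176 + 1 = 8096 + 1 = 8097. For n = 8096 = 46 · 176, we can put exactly 46 objects in every box, avoiding 47 in any single one — so 8097 is tight.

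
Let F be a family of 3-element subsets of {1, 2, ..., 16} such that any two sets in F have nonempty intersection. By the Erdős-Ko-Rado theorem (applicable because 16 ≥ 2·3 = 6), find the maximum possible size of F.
max |F| = C(15, 2) = 105

Erdős-Ko-Rado (1961): when n ≥ 2k, max |F| = C(n−1, k−1). The bound is attained by the star {A : i ∈ A} for any fixed i ∈ [n]. Here C(16−1, 3−1) = C(15, 2) = 105.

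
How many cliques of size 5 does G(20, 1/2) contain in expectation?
E[# K_5] = C(20, 5) · (1/2)^C(5, 2) = 15504 / 2^10 = 969/64 = 15.140625

For each 5-subset S of vertices (there are C(20, 5) = 15504 such S), let X_S = 1 if S induces a K_5 (all C(5, 2) = 10 edges present). Then P(X_S = 1) = (1/2)^10 = 1/1024. By linearity of expectation, E[# K_5] = C(20, 5) · (1/2)^10 = 15504 / 1024 = 969/64 = 15.140625.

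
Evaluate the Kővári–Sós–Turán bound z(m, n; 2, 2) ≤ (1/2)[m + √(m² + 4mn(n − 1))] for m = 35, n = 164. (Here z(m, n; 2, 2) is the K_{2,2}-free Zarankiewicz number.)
z(35, 164; 2, 2) ≤ (1/2)[35 + √(35² + 4·35·164·163)] = (1/2)[35 + √3743705] = 984.9328

Kővári–Sós–Turán: let r_1, ..., r_35 be the row sums and z = Σ r_i the total number of 1s. Each pair of columns can share at most one row with both entries 1 (else a 2×2 all-ones block appears), so Σ_i C(r_i, 2) ≤ C(164, 2) = 13366. By convexity Σ_i C(r_i, 2) ≥ 35·C(z/35, 2) = z(z − 35)/(2·35), giving z² − 35z − 35·164·163 ≤ 0 and hence z ≤ (1/2)[35 + √(1225 + 4·935620)] = (1/2)[35 + √3743705] ≈ (1/2)(35 + 1934.8656) = 984.9328.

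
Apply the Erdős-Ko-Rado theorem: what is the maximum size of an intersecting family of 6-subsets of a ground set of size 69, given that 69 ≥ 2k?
max |F| = C(68, 5) = 10424128

Erdős-Ko-Rado (1961): when n ≥ 2k, max |F| = C(n−1, k−1). The bound is attained by the star {A : i ∈ A} for any fixed i ∈ [n]. Here C(69−1, 6−1) = C(68, 5) = 10424128.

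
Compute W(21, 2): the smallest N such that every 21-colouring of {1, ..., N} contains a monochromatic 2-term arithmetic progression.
W(21, 2) = 21 + 1 = 22

A 2-term AP is any pair of integers, so a monochromatic 2-AP exists iff some colour is used at least twice. With 21 colours, the colouring i ↦ i on {1, ..., 21} uses each colour once, avoiding any monochromatic pair, so W(21, 2) > 21. For {1, ..., 22}, pigeonhole forces two integers of the same colour, which form a monochromatic 2-AP. Hence W(21, 2) = 22.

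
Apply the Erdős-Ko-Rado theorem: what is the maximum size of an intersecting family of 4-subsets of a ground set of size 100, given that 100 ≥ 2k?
max |F| = C(99, 3) = 156849

The Erdős-Ko-Rado theorem states: for n ≥ 2k, an intersecting family of k-subsets of an n-element set has size at most C(n − 1, k − 1), with equality for 'star' families {A ⊆ [n] : |A| = k, i ∈ A} (fix an element i). For n = 100, k = 4: C(99, 3) = 156849.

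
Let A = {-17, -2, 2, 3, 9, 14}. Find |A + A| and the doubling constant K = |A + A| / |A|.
K = |A + A| / |A| = 20/6 = 10/3

Enumerate A + A = {a + b : a, b ∈ A}. With |A| = 6, there are |A|^2 = 36 ordered sum pairs; collecting distinct values, A + A = {-34, -19, -15, -14, -8, -4, -3, 0, 1, 4, 5, 6, 7, 11, 12, 16, 17, 18, 23, 28}, so |A + A| = 20. Thus K = 20/6 = 10/3. For comparison, the minimum possible |A + A| over all 6-element sets is 2·6 − 1 = 11 (so min K = 11/6), attained only by arithmetic progressions.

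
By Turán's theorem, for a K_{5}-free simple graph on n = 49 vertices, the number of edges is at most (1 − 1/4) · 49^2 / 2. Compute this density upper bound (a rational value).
Turán density bound = (3/4) · 49^2/2 = 7203/8 ≈ 900.375

Turán's theorem: ex(n, K_{r+1}) is achieved by the complete r-partite Turán graph T(n, r) with parts as balanced as possible, and is at most (1 − 1/r) · n^2/2. For r = 4, n = 49: the density bound is (3/4) · 2401/2 = 7203/8 ≈ 900.375. The integer-valued extremum is e(T(49, 4)) = 900, which is strictly less than the density bound 7203/8 since 4 ∤ 49 (the parts of T(49, 4) cannot all be equal).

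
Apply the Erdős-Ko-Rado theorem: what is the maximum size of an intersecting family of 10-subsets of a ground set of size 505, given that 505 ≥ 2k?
max |F| = C(504, 9) = 5381643059774987600

The Erdős-Ko-Rado theorem states: for n ≥ 2k, an intersecting family of k-subsets of an n-element set has size at most C(n − 1, k − 1), with equality for 'star' families {A ⊆ [n] : |A| = k, i ∈ A} (fix an element i). For n = 505, k = 10: C(504, 9) = 5381643059774987600.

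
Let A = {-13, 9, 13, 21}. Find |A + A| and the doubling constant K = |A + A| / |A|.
K = |A + A| / |A| = 10/4 = 5/2

Enumerate A + A = {a + b : a, b ∈ A}. With |A| = 4, there are |A|^2 = 16 ordered sum pairs; collecting distinct values, A + A = {-26, -4, 0, 8, 18, 22, 26, 30, 34, 42}, so |A + A| = 10. Thus K = 10/4 = 5/2. For comparison, the minimum possible |A + A| over all 4-element sets is 2·4 − 1 = 7 (so min K = 7/4), attained only by arithmetic progressions.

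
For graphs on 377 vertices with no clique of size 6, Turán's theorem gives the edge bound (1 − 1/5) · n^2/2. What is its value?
Turán density bound = (4/5) · 377^2/2 = 284258/5 ≈ 56851.6

Turán's theorem: ex(n, K_{r+1}) is achieved by the complete r-partite Turán graph T(n, r) with parts as balanced as possible, and is at most (1 − 1/r) · n^2/2. For r = 5, n = 377: the density bound is (4/5) · 142129/2 = 284258/5 ≈ 56851.6. The integer-valued extremum is e(T(377, 5)) = 56851, which is strictly less than the density bound 284258/5 since 5 ∤ 377 (the parts of T(377, 5) cannot all be equal).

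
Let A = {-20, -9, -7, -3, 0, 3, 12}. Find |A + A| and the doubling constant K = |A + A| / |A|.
K = |A + A| / |A| = 25/7

Enumerate A + A = {a + b : a, b ∈ A}. With |A| = 7, there are |A|^2 = 49 ordered sum pairs; collecting distinct values, A + A = {-40, -29, -27, -23, -20, -18, -17, -16, -14, -12, -10, -9, -8, -7, -6, -4, -3, 0, 3, 5, 6, 9, 12, 15, 24}, so |A + A| = 25. Thus K = 25/7. For comparison, the minimum possible |A + A| over all 7-element sets is 2·7 − 1 = 13 (so min K = 13/7), attained only by arithmetic progressions.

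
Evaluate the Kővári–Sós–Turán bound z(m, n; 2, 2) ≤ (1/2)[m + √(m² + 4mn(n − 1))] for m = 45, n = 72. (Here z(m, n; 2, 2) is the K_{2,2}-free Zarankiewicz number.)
z(45, 72; 2, 2) ≤ (1/2)[45 + √(45² + 4·45·72·71)] = (1/2)[45 + √922185] = 502.6523

Kővári–Sós–Turán: let r_1, ..., r_45 be the row sums and z = Σ r_i the total number of 1s. Each pair of columns can share at most one row with both entries 1 (else a 2×2 all-ones block appears), so Σ_i C(r_i, 2) ≤ C(72, 2) = 2556. By convexity Σ_i C(r_i, 2) ≥ 45·C(z/45, 2) = z(z − 45)/(2·45), giving z² − 45z − 45·72·71 ≤ 0 and hence z ≤ (1/2)[45 + √(2025 + 4·230040)] = (1/2)[45 + √922185] ≈ (1/2)(45 + 960.3046) = 502.6523.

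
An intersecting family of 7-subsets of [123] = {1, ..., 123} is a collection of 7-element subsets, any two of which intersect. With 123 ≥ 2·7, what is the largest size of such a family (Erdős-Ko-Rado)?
max |F| = C(122, 6) = 4042116078

Erdős-Ko-Rado (1961): when n ≥ 2k, max |F| = C(n−1, k−1). The bound is attained by the star {A : i ∈ A} for any fixed i ∈ [n]. Here C(123−1, 7−1) = C(122, 6) = 4042116078.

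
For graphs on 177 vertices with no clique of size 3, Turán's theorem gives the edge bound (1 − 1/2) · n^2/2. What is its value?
Turán density bound = (1/2) · 177^2/2 = 31329/4 ≈ 7832.25

Turán's theorem: ex(n, K_{r+1}) is achieved by the complete r-partite Turán graph T(n, r) with parts as balanced as possible, and is at most (1 − 1/r) · n^2/2. For r = 2, n = 177: the density bound is (1/2) · 31329/2 = 31329/4 ≈ 7832.25. The integer-valued extremum is e(T(177, 2)) = 7832, which is strictly less than the density bound 31329/4 since 2 ∤ 177 (the parts of T(177, 2) cannot all be equal).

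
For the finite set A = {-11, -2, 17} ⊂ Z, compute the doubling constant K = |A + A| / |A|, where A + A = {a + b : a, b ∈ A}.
K = |A + A| / |A| = 6/3 = 2

Enumerate A + A = {a + b : a, b ∈ A}. With |A| = 3, there are |A|^2 = 9 ordered sum pairs; collecting distinct values, A + A = {-22, -13, -4, 6, 15, 34}, so |A + A| = 6. Thus K = 6/3 = 2. For comparison, the minimum possible |A + A| over all 3-element sets is 2·3 − 1 = 5 (so min K = 5/3), attained only by arithmetic progressions.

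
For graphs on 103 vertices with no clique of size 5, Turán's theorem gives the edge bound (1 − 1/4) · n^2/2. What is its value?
Turán density bound = (3/4) · 103^2/2 = 31827/8 ≈ 3978.375

Turán's theorem: ex(n, K_{r+1}) is achieved by the complete r-partite Turán graph T(n, r) with parts as balanced as possible, and is at most (1 − 1/r) · n^2/2. For r = 4, n = 103: the density bound is (3/4) · 10609/2 = 31827/8 ≈ 3978.375. The integer-valued extremum is e(T(103, 4)) = 3978, which is strictly less than the density bound 31827/8 since 4 ∤ 103 (the parts of T(103, 4) cannot all be equal).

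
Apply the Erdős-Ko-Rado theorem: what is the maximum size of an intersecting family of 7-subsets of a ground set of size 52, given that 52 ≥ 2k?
max |F| = C(51, 6) = 18009460

The Erdős-Ko-Rado theorem states: for n ≥ 2k, an intersecting family of k-subsets of an n-element set has size at most C(n − 1, k − 1), with equality for 'star' families {A ⊆ [n] : |A| = k, i ∈ A} (fix an element i). For n = 52, k = 7: C(51, 6) = 18009460.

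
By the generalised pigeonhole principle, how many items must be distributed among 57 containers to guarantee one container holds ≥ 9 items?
n = (9 − 1)·57 + 1 = 457

By the generalised pigeonhole principle, to guarantee some box contains ≥ r objects we need more than (r − 1) · k objects total. Threshold: n = (r − 1) · k + 1. With r = 9 and k = 57: n = 8 · 57 + 1 = 456 + 1 = 457. For n = 456 = 8 · 57, we can put exactly 8 objects in every box, avoiding 9 in any single one — so 457 is tight.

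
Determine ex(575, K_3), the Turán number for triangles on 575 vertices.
ex(575, K_3) = ⌊575^2/4⌋ = 82656

Mantel (1907): a triangle-free graph on n vertices has at most ⌊n^2/4⌋ edges, with equality for the complete bipartite graph K_{⌊n/2⌋, ⌈n/2⌉}. For n = 575: ⌊575^2/4⌋ = ⌊330625/4⌋ = 82656. The extremal graph is K_{287, 288}, which has 287·288 = 82656 edges.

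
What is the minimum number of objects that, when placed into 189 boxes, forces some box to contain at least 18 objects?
n = (18 − 1)·189 + 1 = 3214

By the generalised pigeonhole principle, to guarantee some box contains ≥ r objects we need more than (r − 1) · k objects total. Threshold: n = (r − 1) · k + 1. With r = 18 and k = 189: n = 17 · 189 + 1 = 3213 + 1 = 3214. For n = 3213 = 17 · 189, we can put exactly 17 objects in every box, avoiding 18 in any single one — so 3214 is tight.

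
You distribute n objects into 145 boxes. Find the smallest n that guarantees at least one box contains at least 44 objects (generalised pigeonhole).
n = (44 − 1)·145 + 1 = 6236

By the generalised pigeonhole principle, to guarantee some box contains ≥ r objects we need more than (r − 1) · k objects total. Threshold: n = (r − 1) · k + 1. With r = 44 and k = 145: n = 43 · 145 + 1 = 6235 + 1 = 6236. For n = 6235 = 43 · 145, we can put exactly 43 objects in every box, avoiding 44 in any single one — so 6236 is tight.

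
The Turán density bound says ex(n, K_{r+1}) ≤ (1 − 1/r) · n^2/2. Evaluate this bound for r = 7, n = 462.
Turán density bound = (6/7) · 462^2/2 = 91476

Turán's theorem: ex(n, K_{r+1}) is achieved by the complete r-partite Turán graph T(n, r) with parts as balanced as possible, and is at most (1 − 1/r) · n^2/2. For r = 7, n = 462: the density bound is (6/7) · 213444/2 = 91476. Since 7 ∣ 462, the Turán graph T(462, 7) has parts of equal size 66, and its edge count e(T(462, 7)) = 91476 attains the density bound exactly.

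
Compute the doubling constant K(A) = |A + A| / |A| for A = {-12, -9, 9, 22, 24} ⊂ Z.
K = |A + A| / |A| = 15/5 = 3

Enumerate A + A = {a + b : a, b ∈ A}. With |A| = 5, there are |A|^2 = 25 ordered sum pairs; collecting distinct values, A + A = {-24, -21, -18, -3, 0, 10, 12, 13, 15, 18, 31, 33, 44, 46, 48}, so |A + A| = 15. Thus K = 15/5 = 3. For comparison, the minimum possible |A + A| over all 5-element sets is 2·5 − 1 = 9 (so min K = 9/5), attained only by arithmetic progressions.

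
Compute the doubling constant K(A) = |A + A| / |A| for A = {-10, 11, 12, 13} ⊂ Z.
K = |A + A| / |A| = 9/4

Enumerate A + A = {a + b : a, b ∈ A}. With |A| = 4, there are |A|^2 = 16 ordered sum pairs; collecting distinct values, A + A = {-20, 1, 2, 3, 22, 23, 24, 25, 26}, so |A + A| = 9. Thus K = 9/4. For comparison, the minimum possible |A + A| over all 4-element sets is 2·4 − 1 = 7 (so min K = 7/4), attained only by arithmetic progressions.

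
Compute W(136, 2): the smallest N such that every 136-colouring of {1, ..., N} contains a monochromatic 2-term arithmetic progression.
W(136, 2) = 136 + 1 = 137

A 2-term AP is any pair of integers, so a monochromatic 2-AP exists iff some colour is used at least twice. With 136 colours, the colouring i ↦ i on {1, ..., 136} uses each colour once, avoiding any monochromatic pair, so W(136, 2) > 136. For {1, ..., 137}, pigeonhole forces two integers of the same colour, which form a monochromatic 2-AP. Hence W(136, 2) = 137.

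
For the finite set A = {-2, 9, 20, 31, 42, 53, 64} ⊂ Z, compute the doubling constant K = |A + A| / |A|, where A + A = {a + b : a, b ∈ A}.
K = |A + A| / |A| = 13/7

Enumerate A + A = {a + b : a, b ∈ A}. With |A| = 7, there are |A|^2 = 49 ordered sum pairs; collecting distinct values, A + A = {-4, 7, 18, 29, 40, 51, 62, 73, 84, 95, 106, 117, 128}, so |A + A| = 13. Thus K = 13/7. Here |A + A| = 2|A| − 1 = 13, the minimum possible — so K = 13/7 is minimal, which holds iff A is an arithmetic progression.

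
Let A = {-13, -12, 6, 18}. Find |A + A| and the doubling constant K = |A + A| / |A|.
K = |A + A| / |A| = 10/4 = 5/2

Enumerate A + A = {a + b : a, b ∈ A}. With |A| = 4, there are |A|^2 = 16 ordered sum pairs; collecting distinct values, A + A = {-26, -25, -24, -7, -6, 5, 6, 12, 24, 36}, so |A + A| = 10. Thus K = 10/4 = 5/2. For comparison, the minimum possible |A + A| over all 4-element sets is 2·4 − 1 = 7 (so min K = 7/4), attained only by arithmetic progressions.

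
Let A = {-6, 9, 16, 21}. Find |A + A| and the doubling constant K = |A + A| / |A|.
K = |A + A| / |A| = 10/4 = 5/2

Enumerate A + A = {a + b : a, b ∈ A}. With |A| = 4, there are |A|^2 = 16 ordered sum pairs; collecting distinct values, A + A = {-12, 3, 10, 15, 18, 25, 30, 32, 37, 42}, so |A + A| = 10. Thus K = 10/4 = 5/2. For comparison, the minimum possible |A + A| over all 4-element sets is 2·4 − 1 = 7 (so min K = 7/4), attained only by arithmetic progressions.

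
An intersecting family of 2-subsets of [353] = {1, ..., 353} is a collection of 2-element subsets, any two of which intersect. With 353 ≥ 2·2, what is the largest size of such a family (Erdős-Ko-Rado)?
max |F| = C(352, 1) = 352

The Erdős-Ko-Rado theorem states: for n ≥ 2k, an intersecting family of k-subsets of an n-element set has size at most C(n − 1, k − 1), with equality for 'star' families {A ⊆ [n] : |A| = k, i ∈ A} (fix an element i). For n = 353, k = 2: C(352, 1) = 352.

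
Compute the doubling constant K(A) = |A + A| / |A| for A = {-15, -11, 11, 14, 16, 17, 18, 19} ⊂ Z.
K = |A + A| / |A| = 28/8 = 7/2

Enumerate A + A = {a + b : a, b ∈ A}. With |A| = 8, there are |A|^2 = 64 ordered sum pairs; collecting distinct values, A + A = {-30, -26, -22, -4, -1, 0, 1, 2, 3, 4, 5, 6, 7, 8, 22, 25, 27, 28, 29, 30, 31, 32, 33, 34, 35, 36, 37, 38}, so |A + A| = 28. Thus K = 28/8 = 7/2. For comparison, the minimum possible |A + A| over all 8-element sets is 2·8 − 1 = 15 (so min K = 15/8), attained only by arithmetic progressions.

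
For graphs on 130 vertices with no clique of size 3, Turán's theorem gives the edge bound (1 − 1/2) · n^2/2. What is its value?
Turán density bound = (1/2) · 130^2/2 = 4225

Turán's theorem: ex(n, K_{r+1}) is achieved by the complete r-partite Turán graph T(n, r) with parts as balanced as possible, and is at most (1 − 1/r) · n^2/2. For r = 2, n = 130: the density bound is (1/2) · 16900/2 = 4225. Since 2 ∣ 130, the Turán graph T(130, 2) has parts of equal size 65, and its edge count e(T(130, 2)) = 4225 attains the density bound exactly.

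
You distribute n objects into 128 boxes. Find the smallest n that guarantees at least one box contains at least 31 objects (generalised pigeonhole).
n = (31 − 1)·128 + 1 = 3841

By the generalised pigeonhole principle, to guarantee some box contains ≥ r objects we need more than (r − 1) · k objects total. Threshold: n = (r − 1) · k + 1. With r = 31 and k = 128: n = 30 · 128 + 1 = 3840 + 1 = 3841. For n = 3840 = 30 · 128, we can put exactly 30 objects in every box, avoiding 31 in any single one — so 3841 is tight.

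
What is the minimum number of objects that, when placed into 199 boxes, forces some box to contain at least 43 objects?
n = (43 − 1)·199 + 1 = 8359

By the generalised pigeonhole principle, to guarantee some box contains ≥ r objects we need more than (r − 1) · k objects total. Threshold: n = (r − 1) · k + 1. With r = 43 and k = 199: n = 42 · 199 + 1 = 8358 + 1 = 8359. For n = 8358 = 42 · 199, we can put exactly 42 objects in every box, avoiding 43 in any single one — so 8359 is tight.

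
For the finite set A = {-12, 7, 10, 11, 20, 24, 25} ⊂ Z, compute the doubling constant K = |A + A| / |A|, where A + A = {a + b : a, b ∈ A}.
K = |A + A| / |A| = 26/7

Enumerate A + A = {a + b : a, b ∈ A}. With |A| = 7, there are |A|^2 = 49 ordered sum pairs; collecting distinct values, A + A = {-24, -5, -2, -1, 8, 12, 13, 14, 17, 18, 20, 21, 22, 27, 30, 31, 32, 34, 35, 36, 40, 44, 45, 48, 49, 50}, so |A + A| = 26. Thus K = 26/7. For comparison, the minimum possible |A + A| over all 7-element sets is 2·7 − 1 = 13 (so min K = 13/7), attained only by arithmetic progressions.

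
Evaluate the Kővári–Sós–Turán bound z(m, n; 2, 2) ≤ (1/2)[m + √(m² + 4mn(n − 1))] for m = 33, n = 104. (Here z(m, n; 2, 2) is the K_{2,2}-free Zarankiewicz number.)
z(33, 104; 2, 2) ≤ (1/2)[33 + √(33² + 4·33·104·103)] = (1/2)[33 + √1415073] = 611.2842

Kővári–Sós–Turán: let r_1, ..., r_33 be the row sums and z = Σ r_i the total number of 1s. Each pair of columns can share at most one row with both entries 1 (else a 2×2 all-ones block appears), so Σ_i C(r_i, 2) ≤ C(104, 2) = 5356. By convexity Σ_i C(r_i, 2) ≥ 33·C(z/33, 2) = z(z − 33)/(2·33), giving z² − 33z − 33·104·103 ≤ 0 and hence z ≤ (1/2)[33 + √(1089 + 4·353496)] = (1/2)[33 + √1415073] ≈ (1/2)(33 + 1189.5684) = 611.2842.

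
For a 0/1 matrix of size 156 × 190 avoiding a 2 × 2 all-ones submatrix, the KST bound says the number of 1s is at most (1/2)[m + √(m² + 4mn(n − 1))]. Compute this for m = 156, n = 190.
z(156, 190; 2, 2) ≤ (1/2)[156 + √(156² + 4·156·190·189)] = (1/2)[156 + √22432176] = 2446.1309

Kővári–Sós–Turán: let r_1, ..., r_156 be the row sums and z = Σ r_i the total number of 1s. Each pair of columns can share at most one row with both entries 1 (else a 2×2 all-ones block appears), so Σ_i C(r_i, 2) ≤ C(190, 2) = 17955. By convexity Σ_i C(r_i, 2) ≥ 156·C(z/156, 2) = z(z − 156)/(2·156), giving z² − 156z − 156·190·189 ≤ 0 and hence z ≤ (1/2)[156 + √(24336 + 4·5601960)] = (1/2)[156 + √22432176] ≈ (1/2)(156 + 4736.2618) = 2446.1309.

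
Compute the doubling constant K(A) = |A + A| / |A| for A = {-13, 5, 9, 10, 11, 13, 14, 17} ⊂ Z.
K = |A + A| / |A| = 26/8 = 13/4

Enumerate A + A = {a + b : a, b ∈ A}. With |A| = 8, there are |A|^2 = 64 ordered sum pairs; collecting distinct values, A + A = {-26, -8, -4, -3, -2, 0, 1, 4, 10, 14, 15, 16, 18, 19, 20, 21, 22, 23, 24, 25, 26, 27, 28, 30, 31, 34}, so |A + A| = 26. Thus K = 26/8 = 13/4. For comparison, the minimum possible |A + A| over all 8-element sets is 2·8 − 1 = 15 (so min K = 15/8), attained only by arithmetic progressions.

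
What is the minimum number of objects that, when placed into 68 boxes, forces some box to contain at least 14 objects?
n = (14 − 1)·68 + 1 = 885

By the generalised pigeonhole principle, to guarantee some box contains ≥ r objects we need more than (r − 1) · k objects total. Threshold: n = (r − 1) · k + 1. With r = 14 and k = 68: n = 13 · 68 + 1 = 884 + 1 = 885. For n = 884 = 13 · 68, we can put exactly 13 objects in every box, avoiding 14 in any single one — so 885 is tight.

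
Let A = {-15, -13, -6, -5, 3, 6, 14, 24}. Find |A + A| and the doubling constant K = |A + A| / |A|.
K = |A + A| / |A| = 31/8

Enumerate A + A = {a + b : a, b ∈ A}. With |A| = 8, there are |A|^2 = 64 ordered sum pairs; collecting distinct values, A + A = {-30, -28, -26, -21, -20, -19, -18, -12, -11, -10, -9, -7, -3, -2, -1, 0, 1, 6, 8, 9, 11, 12, 17, 18, 19, 20, 27, 28, 30, 38, 48}, so |A + A| = 31. Thus K = 31/8. For comparison, the minimum possible |A + A| over all 8-element sets is 2·8 − 1 = 15 (so min K = 15/8), attained only by arithmetic progressions.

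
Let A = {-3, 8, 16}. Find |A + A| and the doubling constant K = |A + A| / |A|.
K = |A + A| / |A| = 6/3 = 2

Enumerate A + A = {a + b : a, b ∈ A}. With |A| = 3, there are |A|^2 = 9 ordered sum pairs; collecting distinct values, A + A = {-6, 5, 13, 16, 24, 32}, so |A + A| = 6. Thus K = 6/3 = 2. For comparison, the minimum possible |A + A| over all 3-element sets is 2·3 − 1 = 5 (so min K = 5/3), attained only by arithmetic progressions.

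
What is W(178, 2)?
W(178, 2) = 178 + 1 = 179

A 2-term AP is any pair of integers, so a monochromatic 2-AP exists iff some colour is used at least twice. With 178 colours, the colouring i ↦ i on {1, ..., 178} uses each colour once, avoiding any monochromatic pair, so W(178, 2) > 178. For {1, ..., 179}, pigeonhole forces two integers of the same colour, which form a monochromatic 2-AP. Hence W(178, 2) = 179.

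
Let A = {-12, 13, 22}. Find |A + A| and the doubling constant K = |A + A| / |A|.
K = |A + A| / |A| = 6/3 = 2

Enumerate A + A = {a + b : a, b ∈ A}. With |A| = 3, there are |A|^2 = 9 ordered sum pairs; collecting distinct values, A + A = {-24, 1, 10, 26, 35, 44}, so |A + A| = 6. Thus K = 6/3 = 2. For comparison, the minimum possible |A + A| over all 3-element sets is 2·3 − 1 = 5 (so min K = 5/3), attained only by arithmetic progressions.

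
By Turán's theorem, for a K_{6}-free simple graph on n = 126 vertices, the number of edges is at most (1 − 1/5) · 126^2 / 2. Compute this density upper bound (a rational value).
Turán density bound = (4/5) · 126^2/2 = 31752/5 ≈ 6350.4

Turán's theorem: ex(n, K_{r+1}) is achieved by the complete r-partite Turán graph T(n, r) with parts as balanced as possible, and is at most (1 − 1/r) · n^2/2. For r = 5, n = 126: the density bound is (4/5) · 15876/2 = 31752/5 ≈ 6350.4. The integer-valued extremum is e(T(126, 5)) = 6350, which is strictly less than the density bound 31752/5 since 5 ∤ 126 (the parts of T(126, 5) cannot all be equal).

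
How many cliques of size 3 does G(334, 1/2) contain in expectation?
E[# K_3] = C(334, 3) · (1/2)^C(3, 2) = 6154284 / 2^3 = 1538571/2 = 769285.5

For each 3-subset S of vertices (there are C(334, 3) = 6154284 such S), let X_S = 1 if S induces a K_3 (all C(3, 2) = 3 edges present). Then P(X_S = 1) = (1/2)^3 = 1/8. By linearity of expectation, E[# K_3] = C(334, 3) · (1/2)^3 = 6154284 / 8 = 1538571/2 = 769285.5.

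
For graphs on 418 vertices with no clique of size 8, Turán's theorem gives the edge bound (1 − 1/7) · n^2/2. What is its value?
Turán density bound = (6/7) · 418^2/2 = 524172/7 ≈ 74881.7143

Turán's theorem: ex(n, K_{r+1}) is achieved by the complete r-partite Turán graph T(n, r) with parts as balanced as possible, and is at most (1 − 1/r) · n^2/2. For r = 7, n = 418: the density bound is (6/7) · 174724/2 = 524172/7 ≈ 74881.7143. The integer-valued extremum is e(T(418, 7)) = 74881, which is strictly less than the density bound 524172/7 since 7 ∤ 418 (the parts of T(418, 7) cannot all be equal).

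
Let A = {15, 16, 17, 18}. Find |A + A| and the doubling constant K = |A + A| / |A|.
K = |A + A| / |A| = 7/4

Enumerate A + A = {a + b : a, b ∈ A}. With |A| = 4, there are |A|^2 = 16 ordered sum pairs; collecting distinct values, A + A = {30, 31, 32, 33, 34, 35, 36}, so |A + A| = 7. Thus K = 7/4. Here |A + A| = 2|A| − 1 = 7, the minimum possible — so K = 7/4 is minimal, which holds iff A is an arithmetic progression.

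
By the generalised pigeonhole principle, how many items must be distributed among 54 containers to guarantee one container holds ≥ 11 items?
n = (11 − 1)·54 + 1 = 541

By the generalised pigeonhole principle, to guarantee some box contains ≥ r objects we need more than (r − 1) · k objects total. Threshold: n = (r − 1) · k + 1. With r = 11 and k = 54: n = 10 · 54 + 1 = 540 + 1 = 541. For n = 540 = 10 · 54, we can put exactly 10 objects in every box, avoiding 11 in any single one — so 541 is tight.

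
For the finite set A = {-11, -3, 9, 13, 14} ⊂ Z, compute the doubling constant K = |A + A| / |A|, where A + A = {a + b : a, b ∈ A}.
K = |A + A| / |A| = 15/5 = 3

Enumerate A + A = {a + b : a, b ∈ A}. With |A| = 5, there are |A|^2 = 25 ordered sum pairs; collecting distinct values, A + A = {-22, -14, -6, -2, 2, 3, 6, 10, 11, 18, 22, 23, 26, 27, 28}, so |A + A| = 15. Thus K = 15/5 = 3. For comparison, the minimum possible |A + A| over all 5-element sets is 2·5 − 1 = 9 (so min K = 9/5), attained only by arithmetic progressions.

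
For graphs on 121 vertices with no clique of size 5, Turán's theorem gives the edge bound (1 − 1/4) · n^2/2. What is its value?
Turán density bound = (3/4) · 121^2/2 = 43923/8 ≈ 5490.375

Turán's theorem: ex(n, K_{r+1}) is achieved by the complete r-partite Turán graph T(n, r) with parts as balanced as possible, and is at most (1 − 1/r) · n^2/2. For r = 4, n = 121: the density bound is (3/4) · 14641/2 = 43923/8 ≈ 5490.375. The integer-valued extremum is e(T(121, 4)) = 5490, which is strictly less than the density bound 43923/8 since 4 ∤ 121 (the parts of T(121, 4) cannot all be equal).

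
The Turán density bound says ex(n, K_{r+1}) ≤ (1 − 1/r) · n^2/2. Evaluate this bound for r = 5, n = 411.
Turán density bound = (4/5) · 411^2/2 = 337842/5 ≈ 67568.4

Turán's theorem: ex(n, K_{r+1}) is achieved by the complete r-partite Turán graph T(n, r) with parts as balanced as possible, and is at most (1 − 1/r) · n^2/2. For r = 5, n = 411: the density bound is (4/5) · 168921/2 = 337842/5 ≈ 67568.4. The integer-valued extremum is e(T(411, 5)) = 67568, which is strictly less than the density bound 337842/5 since 5 ∤ 411 (the parts of T(411, 5) cannot all be equal).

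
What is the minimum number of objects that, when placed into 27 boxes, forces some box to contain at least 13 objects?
n = (13 − 1)·27 + 1 = 325

By the generalised pigeonhole principle, to guarantee some box contains ≥ r objects we need more than (r − 1) · k objects total. Threshold: n = (r − 1) · k + 1. With r = 13 and k = 27: n = 12 · 27 + 1 = 324 + 1 = 325. For n = 324 = 12 · 27, we can put exactly 12 objects in every box, avoiding 13 in any single one — so 325 is tight.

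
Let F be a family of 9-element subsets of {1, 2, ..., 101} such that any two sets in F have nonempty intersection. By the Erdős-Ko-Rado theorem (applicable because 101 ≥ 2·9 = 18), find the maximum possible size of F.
max |F| = C(100, 8) = 186087894300

Erdős-Ko-Rado (1961): when n ≥ 2k, max |F| = C(n−1, k−1). The bound is attained by the star {A : i ∈ A} for any fixed i ∈ [n]. Here C(101−1, 9−1) = C(100, 8) = 186087894300.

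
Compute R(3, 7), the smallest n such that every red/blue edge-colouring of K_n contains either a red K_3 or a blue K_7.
R(3, 7) = 23

Lower bound: an explicit 2-colouring of K_{22} (typically a Paley-type or other structured construction) avoids a red K_3 and a blue K_7, showing R(3, 7) > 22.
Upper bound: the simple Erdős–Szekeres recurrence only gives R(3, 7) ≤ 25; the tight bound R(3, 7) ≤ 23 requires a sharper case analysis (or computer search) of 2-colourings of K_{23}.
Hence R(3, 7) = 23.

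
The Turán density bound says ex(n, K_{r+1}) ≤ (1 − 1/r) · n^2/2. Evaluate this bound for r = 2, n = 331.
Turán density bound = (1/2) · 331^2/2 = 109561/4 ≈ 27390.25

Turán's theorem: ex(n, K_{r+1}) is achieved by the complete r-partite Turán graph T(n, r) with parts as balanced as possible, and is at most (1 − 1/r) · n^2/2. For r = 2, n = 331: the density bound is (1/2) · 109561/2 = 109561/4 ≈ 27390.25. The integer-valued extremum is e(T(331, 2)) = 27390, which is strictly less than the density bound 109561/4 since 2 ∤ 331 (the parts of T(331, 2) cannot all be equal).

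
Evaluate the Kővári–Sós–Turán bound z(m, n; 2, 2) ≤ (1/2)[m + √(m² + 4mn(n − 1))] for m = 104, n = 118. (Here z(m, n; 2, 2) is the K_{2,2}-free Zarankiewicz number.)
z(104, 118; 2, 2) ≤ (1/2)[104 + √(104² + 4·104·118·117)] = (1/2)[104 + √5754112] = 1251.3865

Kővári–Sós–Turán: let r_1, ..., r_104 be the row sums and z = Σ r_i the total number of 1s. Each pair of columns can share at most one row with both entries 1 (else a 2×2 all-ones block appears), so Σ_i C(r_i, 2) ≤ C(118, 2) = 6903. By convexity Σ_i C(r_i, 2) ≥ 104·C(z/104, 2) = z(z − 104)/(2·104), giving z² − 104z − 104·118·117 ≤ 0 and hence z ≤ (1/2)[104 + √(10816 + 4·1435824)] = (1/2)[104 + √5754112] ≈ (1/2)(104 + 2398.773) = 1251.3865.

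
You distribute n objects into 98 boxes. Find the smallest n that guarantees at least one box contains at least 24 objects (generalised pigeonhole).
n = (24 − 1)·98 + 1 = 2255

By the generalised pigeonhole principle, to guarantee some box contains ≥ r objects we need more than (r − 1) · k objects total. Threshold: n = (r − 1) · k + 1. With r = 24 and k = 98: n = 23 · 98 + 1 = 2254 + 1 = 2255. For n = 2254 = 23 · 98, we can put exactly 23 objects in every box, avoiding 24 in any single one — so 2255 is tight.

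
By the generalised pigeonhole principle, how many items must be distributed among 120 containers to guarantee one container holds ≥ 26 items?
n = (26 − 1)·120 + 1 = 3001

By the generalised pigeonhole principle, to guarantee some box contains ≥ r objects we need more than (r − 1) · k objects total. Threshold: n = (r − 1) · k + 1. With r = 26 and k = 120: n = 25 · 120 + 1 = 3000 + 1 = 3001. For n = 3000 = 25 · 120, we can put exactly 25 objects in every box, avoiding 26 in any single one — so 3001 is tight.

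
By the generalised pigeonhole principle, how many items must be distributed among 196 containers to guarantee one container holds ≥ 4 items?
n = (4 − 1)·196 + 1 = 589

By the generalised pigeonhole principle, to guarantee some box contains ≥ r objects we need more than (r − 1) · k objects total. Threshold: n = (r − 1) · k + 1. With r = 4 and k = 196: n = 3 · 196 + 1 = 588 + 1 = 589. For n = 588 = 3 · 196, we can put exactly 3 objects in every box, avoiding 4 in any single one — so 589 is tight.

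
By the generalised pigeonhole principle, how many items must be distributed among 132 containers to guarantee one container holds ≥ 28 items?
n = (28 − 1)·132 + 1 = 3565

By the generalised pigeonhole principle, to guarantee some box contains ≥ r objects we need more than (r − 1) · k objects total. Threshold: n = (r − 1) · k + 1. With r = 28 and k = 132: n = 27 · 132 + 1 = 3564 + 1 = 3565. For n = 3564 = 27 · 132, we can put exactly 27 objects in every box, avoiding 28 in any single one — so 3565 is tight.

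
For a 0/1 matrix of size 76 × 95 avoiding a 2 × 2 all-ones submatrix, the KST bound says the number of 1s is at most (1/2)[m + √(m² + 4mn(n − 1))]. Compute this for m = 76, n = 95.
z(76, 95; 2, 2) ≤ (1/2)[76 + √(76² + 4·76·95·94)] = (1/2)[76 + √2720496] = 862.6963

Kővári–Sós–Turán: let r_1, ..., r_76 be the row sums and z = Σ r_i the total number of 1s. Each pair of columns can share at most one row with both entries 1 (else a 2×2 all-ones block appears), so Σ_i C(r_i, 2) ≤ C(95, 2) = 4465. By convexity Σ_i C(r_i, 2) ≥ 76·C(z/76, 2) = z(z − 76)/(2·76), giving z² − 76z − 76·95·94 ≤ 0 and hence z ≤ (1/2)[76 + √(5776 + 4·678680)] = (1/2)[76 + √2720496] ≈ (1/2)(76 + 1649.3926) = 862.6963.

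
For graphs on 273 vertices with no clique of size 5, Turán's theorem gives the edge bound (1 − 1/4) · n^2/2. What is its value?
Turán density bound = (3/4) · 273^2/2 = 223587/8 ≈ 27948.375

Turán's theorem: ex(n, K_{r+1}) is achieved by the complete r-partite Turán graph T(n, r) with parts as balanced as possible, and is at most (1 − 1/r) · n^2/2. For r = 4, n = 273: the density bound is (3/4) · 74529/2 = 223587/8 ≈ 27948.375. The integer-valued extremum is e(T(273, 4)) = 27948, which is strictly less than the density bound 223587/8 since 4 ∤ 273 (the parts of T(273, 4) cannot all be equal).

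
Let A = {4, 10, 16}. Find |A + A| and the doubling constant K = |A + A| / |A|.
K = |A + A| / |A| = 5/3

Enumerate A + A = {a + b : a, b ∈ A}. With |A| = 3, there are |A|^2 = 9 ordered sum pairs; collecting distinct values, A + A = {8, 14, 20, 26, 32}, so |A + A| = 5. Thus K = 5/3. Here |A + A| = 2|A| − 1 = 5, the minimum possible — so K = 5/3 is minimal, which holds iff A is an arithmetic progression.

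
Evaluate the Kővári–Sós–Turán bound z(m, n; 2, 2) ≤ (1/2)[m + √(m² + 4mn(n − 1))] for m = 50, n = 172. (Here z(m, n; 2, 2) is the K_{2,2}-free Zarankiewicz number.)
z(50, 172; 2, 2) ≤ (1/2)[50 + √(50² + 4·50·172·171)] = (1/2)[50 + √5884900] = 1237.9406

Kővári–Sós–Turán: let r_1, ..., r_50 be the row sums and z = Σ r_i the total number of 1s. Each pair of columns can share at most one row with both entries 1 (else a 2×2 all-ones block appears), so Σ_i C(r_i, 2) ≤ C(172, 2) = 14706. By convexity Σ_i C(r_i, 2) ≥ 50·C(z/50, 2) = z(z − 50)/(2·50), giving z² − 50z − 50·172·171 ≤ 0 and hence z ≤ (1/2)[50 + √(2500 + 4·1470600)] = (1/2)[50 + √5884900] ≈ (1/2)(50 + 2425.8813) = 1237.9406.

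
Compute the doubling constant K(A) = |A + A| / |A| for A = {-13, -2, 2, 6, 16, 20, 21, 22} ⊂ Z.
K = |A + A| / |A| = 31/8

Enumerate A + A = {a + b : a, b ∈ A}. With |A| = 8, there are |A|^2 = 64 ordered sum pairs; collecting distinct values, A + A = {-26, -15, -11, -7, -4, 0, 3, 4, 7, 8, 9, 12, 14, 18, 19, 20, 22, 23, 24, 26, 27, 28, 32, 36, 37, 38, 40, 41, 42, 43, 44}, so |A + A| = 31. Thus K = 31/8. For comparison, the minimum possible |A + A| over all 8-element sets is 2·8 − 1 = 15 (so min K = 15/8), attained only by arithmetic progressions.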